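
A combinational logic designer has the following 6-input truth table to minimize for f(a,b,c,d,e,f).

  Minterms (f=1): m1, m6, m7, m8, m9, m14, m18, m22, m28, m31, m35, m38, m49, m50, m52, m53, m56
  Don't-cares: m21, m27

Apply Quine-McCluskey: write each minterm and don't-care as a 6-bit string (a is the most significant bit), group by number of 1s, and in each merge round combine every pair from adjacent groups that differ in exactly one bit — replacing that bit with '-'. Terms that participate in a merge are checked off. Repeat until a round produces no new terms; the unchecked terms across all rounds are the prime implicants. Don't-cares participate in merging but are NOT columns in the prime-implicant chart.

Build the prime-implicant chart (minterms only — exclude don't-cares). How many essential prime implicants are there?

12

size-2^0 implicants → 000001(✓)  000110(✓)  000111(✓)  001000(✓)  001001(✓)  001110(✓)  010010(✓)  010101(✓)  010110(✓)  011011(✓)  011100  011111(✓)  100011  100110(✓)  110001(✓)  110010(✓)  110100(✓)  110101(✓)  111000
size-2^1 implicants → -00110  -10010  -10101  0-0110  00-001  00-110  00011-  00100-  010-10  011-11  110-01  11010-
Unchecked terms (primes): -00110, -10010, -10101, 0-0110, 00-001, 00-110, 00011-, 00100-, 010-10, 011-11, 011100, 100011, 110-01, 11010-, 111000
Minterm coverage:
  m1 ⊆ 00-001 [E]
  m6 ⊆ -00110,0-0110,00-110,00011-
  m7 ⊆ 00011- [E]
  m8 ⊆ 00100- [E]
  m9 ⊆ 00-001,00100-
  m14 ⊆ 00-110 [E]
  m18 ⊆ -10010,010-10
  m22 ⊆ 0-0110,010-10
  m28 ⊆ 011100 [E]
  m31 ⊆ 011-11 [E]
  m35 ⊆ 100011 [E]
  m38 ⊆ -00110 [E]
  m49 ⊆ 110-01 [E]
  m50 ⊆ -10010 [E]
  m52 ⊆ 11010- [E]
  m53 ⊆ -10101,110-01,11010-
  m56 ⊆ 111000 [E]
E = {-00110, -10010, 00-001, 00-110, 00011-, 00100-, 011-11, 011100, 100011, 110-01, 11010-, 111000}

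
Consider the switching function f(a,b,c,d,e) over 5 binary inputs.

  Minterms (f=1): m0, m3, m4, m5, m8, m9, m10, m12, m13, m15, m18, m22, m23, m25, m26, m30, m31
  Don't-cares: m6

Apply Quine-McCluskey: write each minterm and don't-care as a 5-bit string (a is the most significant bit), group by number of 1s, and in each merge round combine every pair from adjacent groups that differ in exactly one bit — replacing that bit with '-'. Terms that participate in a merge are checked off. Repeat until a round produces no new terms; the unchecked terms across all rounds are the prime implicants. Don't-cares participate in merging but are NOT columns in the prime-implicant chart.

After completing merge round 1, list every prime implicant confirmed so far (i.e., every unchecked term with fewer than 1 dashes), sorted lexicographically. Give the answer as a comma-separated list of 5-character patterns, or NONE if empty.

[col 0] 00000*, 00011, 00100*, 00101*, 00110*, 01000*, 01001*, 01010*, 01100*, 01101*, 01111*, 10010*, 10110*, 10111*, 11001*, 11010*, 11110*, 11111*
[col 1] -0110, -1001, -1010, -1111, 0-000*, 0-100*, 0-101*, 00-00*, 001-0, 0010-*, 01-00*, 01-01*, 010-0, 0100-*, 011-1, 0110-*, 1-010*, 1-110*, 1-111*, 10-10*, 1011-*, 11-10*, 1111-*
[col 2] 0--00, 0-10-, 01-0-, 1--10, 1-11-
Prime implicants: -0110, -1001, -1010, -1111, 0--00, 0-10-, 00011, 001-0, 01-0-, 010-0, 011-1, 1--10, 1-11-

00011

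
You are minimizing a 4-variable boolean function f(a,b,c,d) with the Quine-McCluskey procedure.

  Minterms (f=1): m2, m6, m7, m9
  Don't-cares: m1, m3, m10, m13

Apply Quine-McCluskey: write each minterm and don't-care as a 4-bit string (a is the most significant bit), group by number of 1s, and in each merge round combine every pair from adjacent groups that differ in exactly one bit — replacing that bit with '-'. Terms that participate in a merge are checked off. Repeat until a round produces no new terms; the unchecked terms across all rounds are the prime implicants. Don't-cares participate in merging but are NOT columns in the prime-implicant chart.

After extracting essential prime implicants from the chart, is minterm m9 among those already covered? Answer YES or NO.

size-2^0 implicants → 0001(✓)  0010(✓)  0011(✓)  0110(✓)  0111(✓)  1001(✓)  1010(✓)  1101(✓)
size-2^1 implicants → -001  -010  0-10(✓)  0-11(✓)  00-1  001-(✓)  011-(✓)  1-01
size-2^2 implicants → 0-1-
Unchecked terms (primes): -001, -010, 0-1-, 00-1, 1-01
Minterm coverage:
  m2 ⊆ -010,0-1-
  m6 ⊆ 0-1- [E]
  m7 ⊆ 0-1- [E]
  m9 ⊆ -001,1-01
E = {0-1-}

NO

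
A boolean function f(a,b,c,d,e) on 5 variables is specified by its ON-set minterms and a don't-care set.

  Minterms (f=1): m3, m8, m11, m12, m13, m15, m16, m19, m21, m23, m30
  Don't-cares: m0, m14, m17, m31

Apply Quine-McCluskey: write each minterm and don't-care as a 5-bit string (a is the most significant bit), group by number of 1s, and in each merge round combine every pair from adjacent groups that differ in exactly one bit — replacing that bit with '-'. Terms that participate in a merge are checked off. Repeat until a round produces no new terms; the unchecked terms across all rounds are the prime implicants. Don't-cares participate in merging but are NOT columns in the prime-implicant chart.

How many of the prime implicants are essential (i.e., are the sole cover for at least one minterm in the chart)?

Round 0: 00000✓ 00011✓ 01000✓ 01011✓ 01100✓ 01101✓ 01110✓ 01111✓ 10000✓ 10001✓ 10011✓ 10101✓ 10111✓ 11110✓ 11111✓
Round 1: -0000 -0011 -1110✓ -1111✓ 0-000 0-011 01-00 01-11 011-0✓ 011-1✓ 0110-✓ 0111-✓ 1-111 10-01✓ 10-11✓ 100-1✓ 1000- 101-1✓ 1111-✓
Round 2: -111- 011-- 10--1
PIs = {-0000, -0011, -111-, 0-000, 0-011, 01-00, 01-11, 011--, 1-111, 10--1, 1000-}
Coverage chart:
  m3: -0011,0-011
  m8: 0-000,01-00
  m11: 0-011,01-11
  m12: 01-00,011--
  m13: 011-- ←essential
  m15: -111-,01-11,011--
  m16: -0000,1000-
  m19: -0011,10--1
  m21: 10--1 ←essential
  m23: 1-111,10--1
  m30: -111- ←essential
Essential: -111-, 011--, 10--1

3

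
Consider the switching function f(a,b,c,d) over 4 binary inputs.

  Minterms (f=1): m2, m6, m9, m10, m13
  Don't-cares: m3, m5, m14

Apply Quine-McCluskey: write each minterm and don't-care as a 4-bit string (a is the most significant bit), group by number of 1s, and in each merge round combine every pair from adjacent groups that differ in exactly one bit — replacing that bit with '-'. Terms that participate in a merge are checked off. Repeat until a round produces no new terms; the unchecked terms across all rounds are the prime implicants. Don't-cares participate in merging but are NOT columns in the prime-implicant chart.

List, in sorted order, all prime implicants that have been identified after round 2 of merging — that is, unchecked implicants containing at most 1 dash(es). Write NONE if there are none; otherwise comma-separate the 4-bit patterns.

-101, 001-, 1-01

[col 0] 0010*, 0011*, 0101*, 0110*, 1001*, 1010*, 1101*, 1110*
[col 1] -010*, -101, -110*, 0-10*, 001-, 1-01, 1-10*
[col 2] --10
Prime implicants: --10, -101, 001-, 1-01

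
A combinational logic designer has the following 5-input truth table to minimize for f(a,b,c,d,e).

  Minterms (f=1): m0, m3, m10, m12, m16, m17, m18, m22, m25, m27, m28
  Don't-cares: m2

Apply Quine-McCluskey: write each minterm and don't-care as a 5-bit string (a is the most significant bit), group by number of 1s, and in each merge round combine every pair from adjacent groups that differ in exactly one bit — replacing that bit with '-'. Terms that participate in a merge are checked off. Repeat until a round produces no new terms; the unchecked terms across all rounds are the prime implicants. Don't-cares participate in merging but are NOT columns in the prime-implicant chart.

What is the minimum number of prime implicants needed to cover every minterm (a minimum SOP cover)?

7

Round 0: 00000✓ 00010✓ 00011✓ 01010✓ 01100✓ 10000✓ 10001✓ 10010✓ 10110✓ 11001✓ 11011✓ 11100✓
Round 1: -0000✓ -0010✓ -1100 0-010 000-0✓ 0001- 1-001 10-10 100-0✓ 1000- 110-1
Round 2: -00-0
PIs = {-00-0, -1100, 0-010, 0001-, 1-001, 10-10, 1000-, 110-1}
Coverage chart:
  m0: -00-0 ←essential
  m3: 0001- ←essential
  m10: 0-010 ←essential
  m12: -1100 ←essential
  m16: -00-0,1000-
  m17: 1-001,1000-
  m18: -00-0,10-10
  m22: 10-10 ←essential
  m25: 1-001,110-1
  m27: 110-1 ←essential
  m28: -1100 ←essential
Essential: -00-0, -1100, 0-010, 0001-, 10-10, 110-1
Petrick residual → 1-001
Min cover (7 terms): b'c'e' + bcd'e' + a'c'de' + a'b'c'd + ac'd'e + ab'de' + abc'e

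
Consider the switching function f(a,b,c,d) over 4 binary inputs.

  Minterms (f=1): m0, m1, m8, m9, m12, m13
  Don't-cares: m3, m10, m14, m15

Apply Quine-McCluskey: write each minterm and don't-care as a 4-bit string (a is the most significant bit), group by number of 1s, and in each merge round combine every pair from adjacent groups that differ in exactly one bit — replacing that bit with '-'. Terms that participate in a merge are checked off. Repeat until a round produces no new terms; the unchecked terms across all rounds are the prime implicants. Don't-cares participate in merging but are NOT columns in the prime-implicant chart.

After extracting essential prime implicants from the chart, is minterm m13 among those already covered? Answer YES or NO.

NO

[col 0] 0000*, 0001*, 0011*, 1000*, 1001*, 1010*, 1100*, 1101*, 1110*, 1111*
[col 1] -000*, -001*, 00-1, 000-*, 1-00*, 1-01*, 1-10*, 10-0*, 100-*, 11-0*, 11-1*, 110-*, 111-*
[col 2] -00-, 1--0, 1-0-, 11--
Prime implicants: -00-, 00-1, 1--0, 1-0-, 11--
PI chart (minterm → PIs covering it):
  0 | -00-  (sole → essential)
  1 | -00-,00-1
  8 | -00-,1--0,1-0-
  9 | -00-,1-0-
  12 | 1--0,1-0-,11--
  13 | 1-0-,11--
Essential prime implicants: -00-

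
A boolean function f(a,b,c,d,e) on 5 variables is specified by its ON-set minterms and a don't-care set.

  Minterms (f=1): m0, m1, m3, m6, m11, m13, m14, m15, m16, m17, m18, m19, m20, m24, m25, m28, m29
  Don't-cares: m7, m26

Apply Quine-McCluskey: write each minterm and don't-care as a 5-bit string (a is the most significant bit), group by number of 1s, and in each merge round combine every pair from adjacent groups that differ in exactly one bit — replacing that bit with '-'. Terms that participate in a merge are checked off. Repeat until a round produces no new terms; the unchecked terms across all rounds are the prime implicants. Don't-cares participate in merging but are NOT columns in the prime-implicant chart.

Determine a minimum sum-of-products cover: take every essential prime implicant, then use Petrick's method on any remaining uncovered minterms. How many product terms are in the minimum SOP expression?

size-2^0 implicants → 00000(✓)  00001(✓)  00011(✓)  00110(✓)  00111(✓)  01011(✓)  01101(✓)  01110(✓)  01111(✓)  10000(✓)  10001(✓)  10010(✓)  10011(✓)  10100(✓)  11000(✓)  11001(✓)  11010(✓)  11100(✓)  11101(✓)
size-2^1 implicants → -0000(✓)  -0001(✓)  -0011(✓)  -1101  0-011(✓)  0-110(✓)  0-111(✓)  00-11(✓)  000-1(✓)  0000-(✓)  0011-(✓)  01-11(✓)  011-1  0111-(✓)  1-000(✓)  1-001(✓)  1-010(✓)  1-100(✓)  10-00(✓)  100-0(✓)  100-1(✓)  1000-(✓)  1001-(✓)  11-00(✓)  11-01(✓)  110-0(✓)  1100-(✓)  1110-(✓)
size-2^2 implicants → -00-1  -000-  0--11  0-11-  1--00  1-0-0  1-00-  100--  11-0-
Unchecked terms (primes): -00-1, -000-, -1101, 0--11, 0-11-, 011-1, 1--00, 1-0-0, 1-00-, 100--, 11-0-
Minterm coverage:
  m0 ⊆ -000- [E]
  m1 ⊆ -00-1,-000-
  m3 ⊆ -00-1,0--11
  m6 ⊆ 0-11- [E]
  m11 ⊆ 0--11 [E]
  m13 ⊆ -1101,011-1
  m14 ⊆ 0-11- [E]
  m15 ⊆ 0--11,0-11-,011-1
  m16 ⊆ -000-,1--00,1-0-0,1-00-,100--
  m17 ⊆ -00-1,-000-,1-00-,100--
  m18 ⊆ 1-0-0,100--
  m19 ⊆ -00-1,100--
  m20 ⊆ 1--00 [E]
  m24 ⊆ 1--00,1-0-0,1-00-,11-0-
  m25 ⊆ 1-00-,11-0-
  m28 ⊆ 1--00,11-0-
  m29 ⊆ -1101,11-0-
E = {-000-, 0--11, 0-11-, 1--00}
Petrick residual → -1101, 1-00-, 100--
Cover = b'c'd' + bcd'e + a'de + a'cd + ad'e' + ac'd' + ab'c'  |cover|=7

7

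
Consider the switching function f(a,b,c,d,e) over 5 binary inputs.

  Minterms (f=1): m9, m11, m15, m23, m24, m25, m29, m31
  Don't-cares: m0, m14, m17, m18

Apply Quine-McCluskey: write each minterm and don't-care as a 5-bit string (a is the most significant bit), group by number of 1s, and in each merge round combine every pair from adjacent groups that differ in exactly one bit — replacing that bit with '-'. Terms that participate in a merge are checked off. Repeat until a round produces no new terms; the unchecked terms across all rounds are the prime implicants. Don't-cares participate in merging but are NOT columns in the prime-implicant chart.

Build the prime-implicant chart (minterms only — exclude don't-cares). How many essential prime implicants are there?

2

[col 0] 00000, 01001*, 01011*, 01110*, 01111*, 10001*, 10010, 10111*, 11000*, 11001*, 11101*, 11111*
[col 1] -1001, -1111, 01-11, 010-1, 0111-, 1-001, 1-111, 11-01, 1100-, 111-1
Prime implicants: -1001, -1111, 00000, 01-11, 010-1, 0111-, 1-001, 1-111, 10010, 11-01, 1100-, 111-1
PI chart (minterm → PIs covering it):
  9 | -1001,010-1
  11 | 01-11,010-1
  15 | -1111,01-11,0111-
  23 | 1-111  (sole → essential)
  24 | 1100-  (sole → essential)
  25 | -1001,1-001,11-01,1100-
  29 | 11-01,111-1
  31 | -1111,1-111,111-1
Essential prime implicants: 1-111, 1100-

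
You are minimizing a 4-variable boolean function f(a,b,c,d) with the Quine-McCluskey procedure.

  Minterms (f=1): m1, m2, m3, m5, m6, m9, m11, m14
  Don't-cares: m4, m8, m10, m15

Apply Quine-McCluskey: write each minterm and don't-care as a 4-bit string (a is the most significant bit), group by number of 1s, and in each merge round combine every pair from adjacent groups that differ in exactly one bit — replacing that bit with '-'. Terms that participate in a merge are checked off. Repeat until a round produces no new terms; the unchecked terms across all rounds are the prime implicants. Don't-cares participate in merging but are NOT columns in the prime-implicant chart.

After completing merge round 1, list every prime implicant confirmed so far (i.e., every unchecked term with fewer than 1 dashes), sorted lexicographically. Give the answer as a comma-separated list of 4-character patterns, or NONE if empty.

Round 0: 0001✓ 0010✓ 0011✓ 0100✓ 0101✓ 0110✓ 1000✓ 1001✓ 1010✓ 1011✓ 1110✓ 1111✓
Round 1: -001✓ -010✓ -011✓ -110✓ 0-01 0-10✓ 00-1✓ 001-✓ 01-0 010- 1-10✓ 1-11✓ 10-0✓ 10-1✓ 100-✓ 101-✓ 111-✓
Round 2: --10 -0-1 -01- 1-1- 10--
PIs = {--10, -0-1, -01-, 0-01, 01-0, 010-, 1-1-, 10--}

NONE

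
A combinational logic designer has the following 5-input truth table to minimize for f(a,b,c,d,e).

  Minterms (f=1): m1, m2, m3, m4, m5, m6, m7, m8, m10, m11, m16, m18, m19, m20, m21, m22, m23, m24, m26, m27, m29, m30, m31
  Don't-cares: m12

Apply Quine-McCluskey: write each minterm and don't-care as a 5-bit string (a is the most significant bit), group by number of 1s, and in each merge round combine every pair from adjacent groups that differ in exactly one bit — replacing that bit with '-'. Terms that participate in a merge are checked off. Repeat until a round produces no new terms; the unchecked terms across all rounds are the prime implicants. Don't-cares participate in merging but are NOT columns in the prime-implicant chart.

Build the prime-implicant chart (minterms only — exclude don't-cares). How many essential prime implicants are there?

Round 0: 00001✓ 00010✓ 00011✓ 00100✓ 00101✓ 00110✓ 00111✓ 01000✓ 01010✓ 01011✓ 01100✓ 10000✓ 10010✓ 10011✓ 10100✓ 10101✓ 10110✓ 10111✓ 11000✓ 11010✓ 11011✓ 11101✓ 11110✓ 11111✓
Round 1: -0010✓ -0011✓ -0100✓ -0101✓ -0110✓ -0111✓ -1000✓ -1010✓ -1011✓ 0-010✓ 0-011✓ 0-100 00-01✓ 00-10✓ 00-11✓ 000-1✓ 0001-✓ 001-0✓ 001-1✓ 0010-✓ 0011-✓ 01-00 010-0✓ 0101-✓ 1-000✓ 1-010✓ 1-011✓ 1-101✓ 1-110✓ 1-111✓ 10-00✓ 10-10✓ 10-11✓ 100-0✓ 1001-✓ 101-0✓ 101-1✓ 1010-✓ 1011-✓ 11-10✓ 11-11✓ 110-0✓ 1101-✓ 111-1✓ 1111-✓
Round 2: --010✓ --011✓ -0-10✓ -0-11✓ -001-✓ -01-0✓ -01-1✓ -010-✓ -011-✓ -10-0 -101-✓ 0-01-✓ 00--1 00-1-✓ 001--✓ 1--10✓ 1--11✓ 1-0-0 1-01-✓ 1-1-1 1-11-✓ 10--0 10-1-✓ 101--✓ 11-1-✓
Round 3: --01- -0-1- -01-- 1--1-
PIs = {--01-, -0-1-, -01--, -10-0, 0-100, 00--1, 01-00, 1--1-, 1-0-0, 1-1-1, 10--0}
Coverage chart:
  m1: 00--1 ←essential
  m2: --01-,-0-1-
  m3: --01-,-0-1-,00--1
  m4: -01--,0-100
  m5: -01--,00--1
  m6: -0-1-,-01--
  m7: -0-1-,-01--,00--1
  m8: -10-0,01-00
  m10: --01-,-10-0
  m11: --01- ←essential
  m16: 1-0-0,10--0
  m18: --01-,-0-1-,1--1-,1-0-0,10--0
  m19: --01-,-0-1-,1--1-
  m20: -01--,10--0
  m21: -01--,1-1-1
  m22: -0-1-,-01--,1--1-,10--0
  m23: -0-1-,-01--,1--1-,1-1-1
  m24: -10-0,1-0-0
  m26: --01-,-10-0,1--1-,1-0-0
  m27: --01-,1--1-
  m29: 1-1-1 ←essential
  m30: 1--1- ←essential
  m31: 1--1-,1-1-1
Essential: --01-, 00--1, 1--1-, 1-1-1

4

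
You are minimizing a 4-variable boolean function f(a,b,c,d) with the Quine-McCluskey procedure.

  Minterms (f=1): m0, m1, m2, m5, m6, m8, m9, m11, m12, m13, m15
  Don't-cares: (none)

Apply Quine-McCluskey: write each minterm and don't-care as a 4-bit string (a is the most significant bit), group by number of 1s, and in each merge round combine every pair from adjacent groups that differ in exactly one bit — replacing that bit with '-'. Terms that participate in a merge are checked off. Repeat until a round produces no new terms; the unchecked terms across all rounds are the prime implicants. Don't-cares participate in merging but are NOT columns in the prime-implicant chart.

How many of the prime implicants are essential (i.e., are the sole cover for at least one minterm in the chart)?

[col 0] 0000*, 0001*, 0010*, 0101*, 0110*, 1000*, 1001*, 1011*, 1100*, 1101*, 1111*
[col 1] -000*, -001*, -101*, 0-01*, 0-10, 00-0, 000-*, 1-00*, 1-01*, 1-11*, 10-1*, 100-*, 11-1*, 110-*
[col 2] --01, -00-, 1--1, 1-0-
Prime implicants: --01, -00-, 0-10, 00-0, 1--1, 1-0-
PI chart (minterm → PIs covering it):
  0 | -00-,00-0
  1 | --01,-00-
  2 | 0-10,00-0
  5 | --01  (sole → essential)
  6 | 0-10  (sole → essential)
  8 | -00-,1-0-
  9 | --01,-00-,1--1,1-0-
  11 | 1--1  (sole → essential)
  12 | 1-0-  (sole → essential)
  13 | --01,1--1,1-0-
  15 | 1--1  (sole → essential)
Essential prime implicants: --01, 0-10, 1--1, 1-0-

4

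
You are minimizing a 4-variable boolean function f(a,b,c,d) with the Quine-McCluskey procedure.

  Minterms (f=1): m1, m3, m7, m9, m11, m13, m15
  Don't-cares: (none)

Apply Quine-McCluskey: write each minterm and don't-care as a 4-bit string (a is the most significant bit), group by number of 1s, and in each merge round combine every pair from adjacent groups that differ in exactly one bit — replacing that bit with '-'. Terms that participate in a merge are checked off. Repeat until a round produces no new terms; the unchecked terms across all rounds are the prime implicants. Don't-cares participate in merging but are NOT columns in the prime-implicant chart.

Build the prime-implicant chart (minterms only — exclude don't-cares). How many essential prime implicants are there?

3

size-2^0 implicants → 0001(✓)  0011(✓)  0111(✓)  1001(✓)  1011(✓)  1101(✓)  1111(✓)
size-2^1 implicants → -001(✓)  -011(✓)  -111(✓)  0-11(✓)  00-1(✓)  1-01(✓)  1-11(✓)  10-1(✓)  11-1(✓)
size-2^2 implicants → --11  -0-1  1--1
Unchecked terms (primes): --11, -0-1, 1--1
Minterm coverage:
  m1 ⊆ -0-1 [E]
  m3 ⊆ --11,-0-1
  m7 ⊆ --11 [E]
  m9 ⊆ -0-1,1--1
  m11 ⊆ --11,-0-1,1--1
  m13 ⊆ 1--1 [E]
  m15 ⊆ --11,1--1
E = {--11, -0-1, 1--1}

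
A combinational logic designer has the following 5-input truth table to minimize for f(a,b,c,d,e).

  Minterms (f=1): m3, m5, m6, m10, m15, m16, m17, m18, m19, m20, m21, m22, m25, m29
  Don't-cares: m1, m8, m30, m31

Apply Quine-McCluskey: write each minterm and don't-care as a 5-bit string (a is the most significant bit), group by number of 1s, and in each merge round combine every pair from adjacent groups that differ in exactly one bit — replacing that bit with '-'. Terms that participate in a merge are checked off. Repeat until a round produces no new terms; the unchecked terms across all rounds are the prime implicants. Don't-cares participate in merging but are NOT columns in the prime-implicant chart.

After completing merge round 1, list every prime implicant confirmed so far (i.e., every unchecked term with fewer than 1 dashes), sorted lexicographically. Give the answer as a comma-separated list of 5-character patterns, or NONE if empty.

Round 0: 00001✓ 00011✓ 00101✓ 00110✓ 01000✓ 01010✓ 01111✓ 10000✓ 10001✓ 10010✓ 10011✓ 10100✓ 10101✓ 10110✓ 11001✓ 11101✓ 11110✓ 11111✓
Round 1: -0001✓ -0011✓ -0101✓ -0110 -1111 00-01✓ 000-1✓ 010-0 1-001✓ 1-101✓ 1-110 10-00✓ 10-01✓ 10-10✓ 100-0✓ 100-1✓ 1000-✓ 1001-✓ 101-0✓ 1010-✓ 11-01✓ 111-1 1111-
Round 2: -0-01 -00-1 1--01 10--0 10-0- 100--
PIs = {-0-01, -00-1, -0110, -1111, 010-0, 1--01, 1-110, 10--0, 10-0-, 100--, 111-1, 1111-}

NONE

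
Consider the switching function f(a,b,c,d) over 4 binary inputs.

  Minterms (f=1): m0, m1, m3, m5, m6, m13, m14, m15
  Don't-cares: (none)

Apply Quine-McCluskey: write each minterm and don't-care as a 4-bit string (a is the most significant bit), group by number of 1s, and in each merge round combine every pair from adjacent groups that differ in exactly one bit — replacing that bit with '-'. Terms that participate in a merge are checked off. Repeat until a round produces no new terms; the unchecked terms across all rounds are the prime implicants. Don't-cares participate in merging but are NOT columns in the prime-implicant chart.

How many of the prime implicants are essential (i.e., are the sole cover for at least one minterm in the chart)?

[col 0] 0000*, 0001*, 0011*, 0101*, 0110*, 1101*, 1110*, 1111*
[col 1] -101, -110, 0-01, 00-1, 000-, 11-1, 111-
Prime implicants: -101, -110, 0-01, 00-1, 000-, 11-1, 111-
PI chart (minterm → PIs covering it):
  0 | 000-  (sole → essential)
  1 | 0-01,00-1,000-
  3 | 00-1  (sole → essential)
  5 | -101,0-01
  6 | -110  (sole → essential)
  13 | -101,11-1
  14 | -110,111-
  15 | 11-1,111-
Essential prime implicants: -110, 00-1, 000-

3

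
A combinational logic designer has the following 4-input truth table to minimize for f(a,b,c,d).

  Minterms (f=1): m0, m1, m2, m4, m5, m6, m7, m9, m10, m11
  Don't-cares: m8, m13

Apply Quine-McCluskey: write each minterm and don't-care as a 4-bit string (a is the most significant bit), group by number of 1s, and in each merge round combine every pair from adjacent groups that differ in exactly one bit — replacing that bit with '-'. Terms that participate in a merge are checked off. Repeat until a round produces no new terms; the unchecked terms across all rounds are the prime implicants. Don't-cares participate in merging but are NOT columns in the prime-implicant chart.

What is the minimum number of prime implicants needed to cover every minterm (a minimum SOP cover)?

4

size-2^0 implicants → 0000(✓)  0001(✓)  0010(✓)  0100(✓)  0101(✓)  0110(✓)  0111(✓)  1000(✓)  1001(✓)  1010(✓)  1011(✓)  1101(✓)
size-2^1 implicants → -000(✓)  -001(✓)  -010(✓)  -101(✓)  0-00(✓)  0-01(✓)  0-10(✓)  00-0(✓)  000-(✓)  01-0(✓)  01-1(✓)  010-(✓)  011-(✓)  1-01(✓)  10-0(✓)  10-1(✓)  100-(✓)  101-(✓)
size-2^2 implicants → --01  -0-0  -00-  0--0  0-0-  01--  10--
Unchecked terms (primes): --01, -0-0, -00-, 0--0, 0-0-, 01--, 10--
Minterm coverage:
  m0 ⊆ -0-0,-00-,0--0,0-0-
  m1 ⊆ --01,-00-,0-0-
  m2 ⊆ -0-0,0--0
  m4 ⊆ 0--0,0-0-,01--
  m5 ⊆ --01,0-0-,01--
  m6 ⊆ 0--0,01--
  m7 ⊆ 01-- [E]
  m9 ⊆ --01,-00-,10--
  m10 ⊆ -0-0,10--
  m11 ⊆ 10-- [E]
E = {01--, 10--}
Petrick residual → --01, -0-0
Cover = c'd + b'd' + a'b + ab'  |cover|=4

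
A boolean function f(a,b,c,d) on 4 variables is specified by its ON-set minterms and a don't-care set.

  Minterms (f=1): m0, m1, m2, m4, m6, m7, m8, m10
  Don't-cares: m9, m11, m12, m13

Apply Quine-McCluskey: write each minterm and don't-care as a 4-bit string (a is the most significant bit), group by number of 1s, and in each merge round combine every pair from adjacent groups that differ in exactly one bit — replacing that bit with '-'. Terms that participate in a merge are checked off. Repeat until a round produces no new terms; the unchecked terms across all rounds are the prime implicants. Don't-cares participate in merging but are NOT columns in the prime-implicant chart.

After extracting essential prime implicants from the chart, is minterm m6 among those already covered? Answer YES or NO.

YES

[col 0] 0000*, 0001*, 0010*, 0100*, 0110*, 0111*, 1000*, 1001*, 1010*, 1011*, 1100*, 1101*
[col 1] -000*, -001*, -010*, -100*, 0-00*, 0-10*, 00-0*, 000-*, 01-0*, 011-, 1-00*, 1-01*, 10-0*, 10-1*, 100-*, 101-*, 110-*
[col 2] --00, -0-0, -00-, 0--0, 1-0-, 10--
Prime implicants: --00, -0-0, -00-, 0--0, 011-, 1-0-, 10--
PI chart (minterm → PIs covering it):
  0 | --00,-0-0,-00-,0--0
  1 | -00-  (sole → essential)
  2 | -0-0,0--0
  4 | --00,0--0
  6 | 0--0,011-
  7 | 011-  (sole → essential)
  8 | --00,-0-0,-00-,1-0-,10--
  10 | -0-0,10--
Essential prime implicants: -00-, 011-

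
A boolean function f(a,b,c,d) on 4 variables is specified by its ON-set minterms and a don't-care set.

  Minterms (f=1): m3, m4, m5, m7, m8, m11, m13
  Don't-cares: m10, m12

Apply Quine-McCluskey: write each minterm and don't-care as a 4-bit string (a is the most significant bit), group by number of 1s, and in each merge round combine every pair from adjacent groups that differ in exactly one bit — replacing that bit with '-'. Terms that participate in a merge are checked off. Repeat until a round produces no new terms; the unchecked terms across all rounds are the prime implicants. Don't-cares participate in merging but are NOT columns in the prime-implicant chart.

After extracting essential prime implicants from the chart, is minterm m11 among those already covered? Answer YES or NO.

[col 0] 0011*, 0100*, 0101*, 0111*, 1000*, 1010*, 1011*, 1100*, 1101*
[col 1] -011, -100*, -101*, 0-11, 01-1, 010-*, 1-00, 10-0, 101-, 110-*
[col 2] -10-
Prime implicants: -011, -10-, 0-11, 01-1, 1-00, 10-0, 101-
PI chart (minterm → PIs covering it):
  3 | -011,0-11
  4 | -10-  (sole → essential)
  5 | -10-,01-1
  7 | 0-11,01-1
  8 | 1-00,10-0
  11 | -011,101-
  13 | -10-  (sole → essential)
Essential prime implicants: -10-

NO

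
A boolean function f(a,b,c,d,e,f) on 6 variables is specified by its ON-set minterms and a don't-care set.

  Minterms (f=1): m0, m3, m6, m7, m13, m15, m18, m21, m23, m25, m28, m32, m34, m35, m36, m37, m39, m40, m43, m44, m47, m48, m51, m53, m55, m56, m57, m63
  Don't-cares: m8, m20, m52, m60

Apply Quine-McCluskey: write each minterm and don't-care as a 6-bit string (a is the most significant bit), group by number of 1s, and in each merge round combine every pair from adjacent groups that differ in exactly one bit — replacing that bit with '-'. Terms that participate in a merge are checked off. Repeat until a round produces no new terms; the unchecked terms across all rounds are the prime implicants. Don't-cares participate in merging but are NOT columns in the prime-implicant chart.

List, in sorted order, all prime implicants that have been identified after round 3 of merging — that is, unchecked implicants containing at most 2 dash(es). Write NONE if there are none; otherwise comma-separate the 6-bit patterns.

--0111, -0-000, -0-111, -00-11, -1-100, -101-1, -1010-, -11001, 00011-, 0011-1, 010010, 1--111, 1-0-11, 1-01-1, 1-010-, 10--11, 1000-0, 10001-, 11100-

Round 0: 000000✓ 000011✓ 000110✓ 000111✓ 001000✓ 001101✓ 001111✓ 010010 010100✓ 010101✓ 010111✓ 011001✓ 011100✓ 100000✓ 100010✓ 100011✓ 100100✓ 100101✓ 100111✓ 101000✓ 101011✓ 101100✓ 101111✓ 110000✓ 110011✓ 110100✓ 110101✓ 110111✓ 111000✓ 111001✓ 111100✓ 111111✓
Round 1: -00000✓ -00011✓ -00111✓ -01000✓ -01111✓ -10100✓ -10101✓ -10111✓ -11001 -11100✓ 0-0111✓ 00-000✓ 00-111✓ 000-11✓ 00011- 0011-1 01-100✓ 0101-1✓ 01010-✓ 1-0000✓ 1-0011✓ 1-0100✓ 1-0101✓ 1-0111✓ 1-1000✓ 1-1100✓ 1-1111✓ 10-000✓ 10-011✓ 10-100✓ 10-111✓ 100-00✓ 100-11✓ 1000-0 10001- 1001-1✓ 10010-✓ 101-00✓ 101-11✓ 11-000✓ 11-100✓ 11-111✓ 110-00✓ 110-11✓ 1101-1✓ 11010-✓ 111-00✓ 11100-
Round 2: --0111 -0-000 -0-111 -00-11 -1-100 -101-1 -1010- 1--000✓ 1--100✓ 1--111 1-0-00✓ 1-0-11 1-01-1 1-010- 1-1-00✓ 10--00✓ 10--11 11--00✓
Round 3: 1---00
PIs = {--0111, -0-000, -0-111, -00-11, -1-100, -101-1, -1010-, -11001, 00011-, 0011-1, 010010, 1---00, 1--111, 1-0-11, 1-01-1, 1-010-, 10--11, 1000-0, 10001-, 11100-}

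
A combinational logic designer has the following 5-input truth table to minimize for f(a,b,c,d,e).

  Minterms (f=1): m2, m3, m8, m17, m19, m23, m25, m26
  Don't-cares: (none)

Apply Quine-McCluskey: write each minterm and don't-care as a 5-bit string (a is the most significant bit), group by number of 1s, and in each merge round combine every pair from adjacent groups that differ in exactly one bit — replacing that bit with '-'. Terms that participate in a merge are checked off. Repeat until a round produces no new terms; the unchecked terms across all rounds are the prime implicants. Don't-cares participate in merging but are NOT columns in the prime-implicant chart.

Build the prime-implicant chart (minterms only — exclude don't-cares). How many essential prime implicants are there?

Round 0: 00010✓ 00011✓ 01000 10001✓ 10011✓ 10111✓ 11001✓ 11010
Round 1: -0011 0001- 1-001 10-11 100-1
PIs = {-0011, 0001-, 01000, 1-001, 10-11, 100-1, 11010}
Coverage chart:
  m2: 0001- ←essential
  m3: -0011,0001-
  m8: 01000 ←essential
  m17: 1-001,100-1
  m19: -0011,10-11,100-1
  m23: 10-11 ←essential
  m25: 1-001 ←essential
  m26: 11010 ←essential
Essential: 0001-, 01000, 1-001, 10-11, 11010

5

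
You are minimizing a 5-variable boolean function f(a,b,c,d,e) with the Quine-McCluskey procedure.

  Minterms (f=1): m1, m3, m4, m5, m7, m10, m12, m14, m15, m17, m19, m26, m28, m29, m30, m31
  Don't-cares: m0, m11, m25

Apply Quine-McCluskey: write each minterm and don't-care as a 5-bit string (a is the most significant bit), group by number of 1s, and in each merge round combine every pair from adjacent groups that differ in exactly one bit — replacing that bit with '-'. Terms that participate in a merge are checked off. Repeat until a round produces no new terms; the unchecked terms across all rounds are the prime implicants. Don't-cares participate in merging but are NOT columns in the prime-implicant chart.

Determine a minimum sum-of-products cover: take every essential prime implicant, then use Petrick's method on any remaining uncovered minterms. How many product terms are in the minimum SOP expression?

size-2^0 implicants → 00000(✓)  00001(✓)  00011(✓)  00100(✓)  00101(✓)  00111(✓)  01010(✓)  01011(✓)  01100(✓)  01110(✓)  01111(✓)  10001(✓)  10011(✓)  11001(✓)  11010(✓)  11100(✓)  11101(✓)  11110(✓)  11111(✓)
size-2^1 implicants → -0001(✓)  -0011(✓)  -1010(✓)  -1100(✓)  -1110(✓)  -1111(✓)  0-011(✓)  0-100  0-111(✓)  00-00(✓)  00-01(✓)  00-11(✓)  000-1(✓)  0000-(✓)  001-1(✓)  0010-(✓)  01-10(✓)  01-11(✓)  0101-(✓)  011-0(✓)  0111-(✓)  1-001  100-1(✓)  11-01  11-10(✓)  111-0(✓)  111-1(✓)  1110-(✓)  1111-(✓)
size-2^2 implicants → -00-1  -1-10  -11-0  -111-  0--11  00--1  00-0-  01-1-  111--
Unchecked terms (primes): -00-1, -1-10, -11-0, -111-, 0--11, 0-100, 00--1, 00-0-, 01-1-, 1-001, 11-01, 111--
Minterm coverage:
  m1 ⊆ -00-1,00--1,00-0-
  m3 ⊆ -00-1,0--11,00--1
  m4 ⊆ 0-100,00-0-
  m5 ⊆ 00--1,00-0-
  m7 ⊆ 0--11,00--1
  m10 ⊆ -1-10,01-1-
  m12 ⊆ -11-0,0-100
  m14 ⊆ -1-10,-11-0,-111-,01-1-
  m15 ⊆ -111-,0--11,01-1-
  m17 ⊆ -00-1,1-001
  m19 ⊆ -00-1 [E]
  m26 ⊆ -1-10 [E]
  m28 ⊆ -11-0,111--
  m29 ⊆ 11-01,111--
  m30 ⊆ -1-10,-11-0,-111-,111--
  m31 ⊆ -111-,111--
E = {-00-1, -1-10}
Petrick residual → -11-0, 0--11, 00-0-, 111--
Cover = b'c'e + bde' + bce' + a'de + a'b'd' + abc  |cover|=6

6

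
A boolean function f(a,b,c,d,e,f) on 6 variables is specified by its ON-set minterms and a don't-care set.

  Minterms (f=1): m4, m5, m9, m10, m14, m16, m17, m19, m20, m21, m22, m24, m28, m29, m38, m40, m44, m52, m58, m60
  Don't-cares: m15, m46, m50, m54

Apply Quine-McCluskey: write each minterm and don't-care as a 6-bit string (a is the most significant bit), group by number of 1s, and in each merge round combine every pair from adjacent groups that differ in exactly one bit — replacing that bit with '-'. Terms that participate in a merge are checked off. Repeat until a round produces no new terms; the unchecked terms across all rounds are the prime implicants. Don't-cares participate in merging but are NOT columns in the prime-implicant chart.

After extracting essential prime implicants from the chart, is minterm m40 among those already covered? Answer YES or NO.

YES

Round 0: 000100✓ 000101✓ 001001 001010✓ 001110✓ 001111✓ 010000✓ 010001✓ 010011✓ 010100✓ 010101✓ 010110✓ 011000✓ 011100✓ 011101✓ 100110✓ 101000✓ 101100✓ 101110✓ 110010✓ 110100✓ 110110✓ 111010✓ 111100✓
Round 1: -01110 -10100✓ -10110✓ -11100✓ 0-0100✓ 0-0101✓ 00010-✓ 001-10 00111- 01-000✓ 01-100✓ 01-101✓ 010-00✓ 010-01✓ 0100-1 01000-✓ 0101-0✓ 01010-✓ 011-00✓ 01110-✓ 1-0110 1-1100 10-110 101-00 1011-0 11-010 11-100✓ 110-10 1101-0✓
Round 2: -1-100 -101-0 0-010- 01--00 01-10- 010-0-
PIs = {-01110, -1-100, -101-0, 0-010-, 001-10, 001001, 00111-, 01--00, 01-10-, 010-0-, 0100-1, 1-0110, 1-1100, 10-110, 101-00, 1011-0, 11-010, 110-10}
Coverage chart:
  m4: 0-010- ←essential
  m5: 0-010- ←essential
  m9: 001001 ←essential
  m10: 001-10 ←essential
  m14: -01110,001-10,00111-
  m16: 01--00,010-0-
  m17: 010-0-,0100-1
  m19: 0100-1 ←essential
  m20: -1-100,-101-0,0-010-,01--00,01-10-,010-0-
  m21: 0-010-,01-10-,010-0-
  m22: -101-0 ←essential
  m24: 01--00 ←essential
  m28: -1-100,01--00,01-10-
  m29: 01-10- ←essential
  m38: 1-0110,10-110
  m40: 101-00 ←essential
  m44: 1-1100,101-00,1011-0
  m52: -1-100,-101-0
  m58: 11-010 ←essential
  m60: -1-100,1-1100
Essential: -101-0, 0-010-, 001-10, 001001, 01--00, 01-10-, 0100-1, 101-00, 11-010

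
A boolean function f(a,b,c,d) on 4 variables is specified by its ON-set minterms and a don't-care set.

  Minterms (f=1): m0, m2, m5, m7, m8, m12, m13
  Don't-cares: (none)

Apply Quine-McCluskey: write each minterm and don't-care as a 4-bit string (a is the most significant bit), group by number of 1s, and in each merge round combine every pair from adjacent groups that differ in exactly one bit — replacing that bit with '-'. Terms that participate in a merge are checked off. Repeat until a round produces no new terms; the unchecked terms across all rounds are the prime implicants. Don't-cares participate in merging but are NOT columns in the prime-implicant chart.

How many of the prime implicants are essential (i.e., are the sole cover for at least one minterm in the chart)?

Round 0: 0000✓ 0010✓ 0101✓ 0111✓ 1000✓ 1100✓ 1101✓
Round 1: -000 -101 00-0 01-1 1-00 110-
PIs = {-000, -101, 00-0, 01-1, 1-00, 110-}
Coverage chart:
  m0: -000,00-0
  m2: 00-0 ←essential
  m5: -101,01-1
  m7: 01-1 ←essential
  m8: -000,1-00
  m12: 1-00,110-
  m13: -101,110-
Essential: 00-0, 01-1

2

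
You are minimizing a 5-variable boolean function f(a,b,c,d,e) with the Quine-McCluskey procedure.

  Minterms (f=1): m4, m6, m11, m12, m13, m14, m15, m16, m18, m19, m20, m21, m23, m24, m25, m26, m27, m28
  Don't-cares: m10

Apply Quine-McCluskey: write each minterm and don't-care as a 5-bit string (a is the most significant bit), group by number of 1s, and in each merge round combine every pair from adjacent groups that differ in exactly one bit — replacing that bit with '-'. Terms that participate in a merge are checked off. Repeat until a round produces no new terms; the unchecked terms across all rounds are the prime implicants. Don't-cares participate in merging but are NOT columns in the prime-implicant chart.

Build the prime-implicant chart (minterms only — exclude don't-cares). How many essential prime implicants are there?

size-2^0 implicants → 00100(✓)  00110(✓)  01010(✓)  01011(✓)  01100(✓)  01101(✓)  01110(✓)  01111(✓)  10000(✓)  10010(✓)  10011(✓)  10100(✓)  10101(✓)  10111(✓)  11000(✓)  11001(✓)  11010(✓)  11011(✓)  11100(✓)
size-2^1 implicants → -0100(✓)  -1010(✓)  -1011(✓)  -1100(✓)  0-100(✓)  0-110(✓)  001-0(✓)  01-10(✓)  01-11(✓)  0101-(✓)  011-0(✓)  011-1(✓)  0110-(✓)  0111-(✓)  1-000(✓)  1-010(✓)  1-011(✓)  1-100(✓)  10-00(✓)  10-11  100-0(✓)  1001-(✓)  101-1  1010-  11-00(✓)  110-0(✓)  110-1(✓)  1100-(✓)  1101-(✓)
size-2^2 implicants → --100  -101-  0-1-0  01-1-  011--  1--00  1-0-0  1-01-  110--
Unchecked terms (primes): --100, -101-, 0-1-0, 01-1-, 011--, 1--00, 1-0-0, 1-01-, 10-11, 101-1, 1010-, 110--
Minterm coverage:
  m4 ⊆ --100,0-1-0
  m6 ⊆ 0-1-0 [E]
  m11 ⊆ -101-,01-1-
  m12 ⊆ --100,0-1-0,011--
  m13 ⊆ 011-- [E]
  m14 ⊆ 0-1-0,01-1-,011--
  m15 ⊆ 01-1-,011--
  m16 ⊆ 1--00,1-0-0
  m18 ⊆ 1-0-0,1-01-
  m19 ⊆ 1-01-,10-11
  m20 ⊆ --100,1--00,1010-
  m21 ⊆ 101-1,1010-
  m23 ⊆ 10-11,101-1
  m24 ⊆ 1--00,1-0-0,110--
  m25 ⊆ 110-- [E]
  m26 ⊆ -101-,1-0-0,1-01-,110--
  m27 ⊆ -101-,1-01-,110--
  m28 ⊆ --100,1--00
E = {0-1-0, 011--, 110--}

3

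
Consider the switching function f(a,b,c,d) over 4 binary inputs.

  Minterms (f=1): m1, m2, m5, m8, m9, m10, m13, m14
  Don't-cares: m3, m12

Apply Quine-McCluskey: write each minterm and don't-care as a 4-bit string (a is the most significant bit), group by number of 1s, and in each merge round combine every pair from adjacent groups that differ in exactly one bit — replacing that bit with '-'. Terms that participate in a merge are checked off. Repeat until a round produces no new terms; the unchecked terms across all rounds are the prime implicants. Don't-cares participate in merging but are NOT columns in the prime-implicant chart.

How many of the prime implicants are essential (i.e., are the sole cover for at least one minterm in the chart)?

2

[col 0] 0001*, 0010*, 0011*, 0101*, 1000*, 1001*, 1010*, 1100*, 1101*, 1110*
[col 1] -001*, -010, -101*, 0-01*, 00-1, 001-, 1-00*, 1-01*, 1-10*, 10-0*, 100-*, 11-0*, 110-*
[col 2] --01, 1--0, 1-0-
Prime implicants: --01, -010, 00-1, 001-, 1--0, 1-0-
PI chart (minterm → PIs covering it):
  1 | --01,00-1
  2 | -010,001-
  5 | --01  (sole → essential)
  8 | 1--0,1-0-
  9 | --01,1-0-
  10 | -010,1--0
  13 | --01,1-0-
  14 | 1--0  (sole → essential)
Essential prime implicants: --01, 1--0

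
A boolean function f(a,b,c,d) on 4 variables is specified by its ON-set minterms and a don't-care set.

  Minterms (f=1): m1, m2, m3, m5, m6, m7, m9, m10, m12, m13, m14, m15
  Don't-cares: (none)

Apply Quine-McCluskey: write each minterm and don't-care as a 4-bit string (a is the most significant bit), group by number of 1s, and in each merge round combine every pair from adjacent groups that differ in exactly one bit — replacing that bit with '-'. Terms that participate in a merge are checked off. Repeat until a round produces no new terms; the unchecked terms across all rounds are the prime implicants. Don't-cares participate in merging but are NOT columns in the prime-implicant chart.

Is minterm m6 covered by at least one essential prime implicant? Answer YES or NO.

Round 0: 0001✓ 0010✓ 0011✓ 0101✓ 0110✓ 0111✓ 1001✓ 1010✓ 1100✓ 1101✓ 1110✓ 1111✓
Round 1: -001✓ -010✓ -101✓ -110✓ -111✓ 0-01✓ 0-10✓ 0-11✓ 00-1✓ 001-✓ 01-1✓ 011-✓ 1-01✓ 1-10✓ 11-0✓ 11-1✓ 110-✓ 111-✓
Round 2: --01 --10 -1-1 -11- 0--1 0-1- 11--
PIs = {--01, --10, -1-1, -11-, 0--1, 0-1-, 11--}
Coverage chart:
  m1: --01,0--1
  m2: --10,0-1-
  m3: 0--1,0-1-
  m5: --01,-1-1,0--1
  m6: --10,-11-,0-1-
  m7: -1-1,-11-,0--1,0-1-
  m9: --01 ←essential
  m10: --10 ←essential
  m12: 11-- ←essential
  m13: --01,-1-1,11--
  m14: --10,-11-,11--
  m15: -1-1,-11-,11--
Essential: --01, --10, 11--

YES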